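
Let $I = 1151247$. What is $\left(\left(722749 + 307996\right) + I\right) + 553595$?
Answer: $2735587$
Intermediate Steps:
$\left(\left(722749 + 307996\right) + I\right) + 553595 = \left(\left(722749 + 307996\right) + 1151247\right) + 553595 = \left(1030745 + 1151247\right) + 553595 = 2181992 + 553595 = 2735587$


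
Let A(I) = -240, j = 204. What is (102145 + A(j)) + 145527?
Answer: 247432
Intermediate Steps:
(102145 + A(j)) + 145527 = (102145 - 240) + 145527 = 101905 + 145527 = 247432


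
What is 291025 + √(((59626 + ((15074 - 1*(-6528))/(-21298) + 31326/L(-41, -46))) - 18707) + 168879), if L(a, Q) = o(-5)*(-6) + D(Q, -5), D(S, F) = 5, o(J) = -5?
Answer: 291025 + √29268591141535935/372715 ≈ 2.9148e+5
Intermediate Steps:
L(a, Q) = 35 (L(a, Q) = -5*(-6) + 5 = 30 + 5 = 35)
291025 + √(((59626 + ((15074 - 1*(-6528))/(-21298) + 31326/L(-41, -46))) - 18707) + 168879) = 291025 + √(((59626 + ((15074 - 1*(-6528))/(-21298) + 31326/35)) - 18707) + 168879) = 291025 + √(((59626 + ((15074 + 6528)*(-1/21298) + 31326*(1/35))) - 18707) + 168879) = 291025 + √(((59626 + (21602*(-1/21298) + 31326/35)) - 18707) + 168879) = 291025 + √(((59626 + (-10801/10649 + 31326/35)) - 18707) + 168879) = 291025 + √(((59626 + 333212539/372715) - 18707) + 168879) = 291025 + √((22556717129/372715 - 18707) + 168879) = 291025 + √(15584337624/372715 + 168879) = 291025 + √(78528074109/372715) = 291025 + √29268591141535935/372715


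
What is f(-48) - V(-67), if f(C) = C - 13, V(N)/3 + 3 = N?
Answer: 149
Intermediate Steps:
V(N) = -9 + 3*N
f(C) = -13 + C
f(-48) - V(-67) = (-13 - 48) - (-9 + 3*(-67)) = -61 - (-9 - 201) = -61 - 1*(-210) = -61 + 210 = 149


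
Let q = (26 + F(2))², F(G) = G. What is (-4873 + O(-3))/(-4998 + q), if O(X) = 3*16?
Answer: 4825/4214 ≈ 1.1450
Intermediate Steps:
O(X) = 48
q = 784 (q = (26 + 2)² = 28² = 784)
(-4873 + O(-3))/(-4998 + q) = (-4873 + 48)/(-4998 + 784) = -4825/(-4214) = -4825*(-1/4214) = 4825/4214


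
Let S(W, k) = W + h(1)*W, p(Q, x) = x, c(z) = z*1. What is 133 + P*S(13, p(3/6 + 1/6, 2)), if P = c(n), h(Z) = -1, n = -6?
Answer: 133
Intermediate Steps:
c(z) = z
P = -6
S(W, k) = 0 (S(W, k) = W - W = 0)
133 + P*S(13, p(3/6 + 1/6, 2)) = 133 - 6*0 = 133 + 0 = 133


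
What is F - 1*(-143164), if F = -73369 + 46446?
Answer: 116241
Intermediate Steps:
F = -26923
F - 1*(-143164) = -26923 - 1*(-143164) = -26923 + 143164 = 116241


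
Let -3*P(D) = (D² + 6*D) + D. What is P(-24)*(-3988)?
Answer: 542368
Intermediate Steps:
P(D) = -7*D/3 - D²/3 (P(D) = -((D² + 6*D) + D)/3 = -(D² + 7*D)/3 = -7*D/3 - D²/3)
P(-24)*(-3988) = -⅓*(-24)*(7 - 24)*(-3988) = -⅓*(-24)*(-17)*(-3988) = -136*(-3988) = 542368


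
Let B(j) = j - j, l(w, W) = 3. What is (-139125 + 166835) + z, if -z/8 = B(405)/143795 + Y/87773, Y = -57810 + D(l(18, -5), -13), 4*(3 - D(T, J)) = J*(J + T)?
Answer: 2432652546/87773 ≈ 27715.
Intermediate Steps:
D(T, J) = 3 - J*(J + T)/4
B(j) = 0
Y = -115679/2 (Y = -57810 + (3 - ¼*(-13)² - ¼*(-13)*3) = -57810 + (3 - ¼*169 + 39/4) = -57810 + (3 - 169/4 + 39/4) = -57810 - 59/2 = -115679/2 ≈ -57840.)
z = 462716/87773 (z = -8*(0/143795 - 115679/2/87773) = -8*(0*(1/143795) - 115679/2*1/87773) = -8*(0 - 115679/175546) = -8*(-115679/175546) = 462716/87773 ≈ 5.2717)
(-139125 + 166835) + z = (-139125 + 166835) + 462716/87773 = 27710 + 462716/87773 = 2432652546/87773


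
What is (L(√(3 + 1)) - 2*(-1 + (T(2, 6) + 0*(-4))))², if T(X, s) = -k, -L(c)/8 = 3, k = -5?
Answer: 1024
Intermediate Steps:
L(c) = -24 (L(c) = -8*3 = -24)
T(X, s) = 5 (T(X, s) = -1*(-5) = 5)
(L(√(3 + 1)) - 2*(-1 + (T(2, 6) + 0*(-4))))² = (-24 - 2*(-1 + (5 + 0*(-4))))² = (-24 - 2*(-1 + (5 + 0)))² = (-24 - 2*(-1 + 5))² = (-24 - 2*4)² = (-24 - 8)² = (-32)² = 1024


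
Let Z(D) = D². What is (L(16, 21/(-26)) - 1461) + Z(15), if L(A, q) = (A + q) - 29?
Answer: -32495/26 ≈ -1249.8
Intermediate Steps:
L(A, q) = -29 + A + q
(L(16, 21/(-26)) - 1461) + Z(15) = ((-29 + 16 + 21/(-26)) - 1461) + 15² = ((-29 + 16 + 21*(-1/26)) - 1461) + 225 = ((-29 + 16 - 21/26) - 1461) + 225 = (-359/26 - 1461) + 225 = -38345/26 + 225 = -32495/26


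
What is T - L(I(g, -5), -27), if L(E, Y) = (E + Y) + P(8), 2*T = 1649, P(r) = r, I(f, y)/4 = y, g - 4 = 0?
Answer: 1727/2 ≈ 863.50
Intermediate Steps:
g = 4 (g = 4 + 0 = 4)
I(f, y) = 4*y
T = 1649/2 (T = (1/2)*1649 = 1649/2 ≈ 824.50)
L(E, Y) = 8 + E + Y (L(E, Y) = (E + Y) + 8 = 8 + E + Y)
T - L(I(g, -5), -27) = 1649/2 - (8 + 4*(-5) - 27) = 1649/2 - (8 - 20 - 27) = 1649/2 - 1*(-39) = 1649/2 + 39 = 1727/2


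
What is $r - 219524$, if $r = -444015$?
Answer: $-663539$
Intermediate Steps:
$r - 219524 = -444015 - 219524 = -663539$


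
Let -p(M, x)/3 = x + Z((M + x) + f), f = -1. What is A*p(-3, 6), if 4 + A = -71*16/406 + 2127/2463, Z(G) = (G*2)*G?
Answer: 5934318/23809 ≈ 249.25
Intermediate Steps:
Z(G) = 2*G² (Z(G) = (2*G)*G = 2*G²)
p(M, x) = -6*(-1 + M + x)² - 3*x (p(M, x) = -3*(x + 2*((M + x) - 1)²) = -3*(x + 2*(-1 + M + x)²) = -6*(-1 + M + x)² - 3*x)
A = -989053/166663 (A = -4 + (-71*16/406 + 2127/2463) = -4 + (-1136*1/406 + 2127*(1/2463)) = -4 + (-568/203 + 709/821) = -4 - 322401/166663 = -989053/166663 ≈ -5.9344)
A*p(-3, 6) = -989053*(-6*(-1 - 3 + 6)² - 3*6)/166663 = -989053*(-6*2² - 18)/166663 = -989053*(-6*4 - 18)/166663 = -989053*(-24 - 18)/166663 = -989053/166663*(-42) = 5934318/23809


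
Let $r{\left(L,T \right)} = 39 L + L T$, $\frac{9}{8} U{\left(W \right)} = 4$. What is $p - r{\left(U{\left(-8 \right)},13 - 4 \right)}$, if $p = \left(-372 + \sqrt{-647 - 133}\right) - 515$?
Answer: $- \frac{3173}{3} + 2 i \sqrt{195} \approx -1057.7 + 27.928 i$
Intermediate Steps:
$U{\left(W \right)} = \frac{32}{9}$ ($U{\left(W \right)} = \frac{8}{9} \cdot 4 = \frac{32}{9}$)
$p = -887 + 2 i \sqrt{195}$ ($p = \left(-372 + \sqrt{-780}\right) - 515 = \left(-372 + 2 i \sqrt{195}\right) - 515 = -887 + 2 i \sqrt{195} \approx -887.0 + 27.928 i$)
$p - r{\left(U{\left(-8 \right)},13 - 4 \right)} = \left(-887 + 2 i \sqrt{195}\right) - \frac{32 \left(39 + \left(13 - 4\right)\right)}{9} = \left(-887 + 2 i \sqrt{195}\right) - \frac{32 \left(39 + 9\right)}{9} = \left(-887 + 2 i \sqrt{195}\right) - \frac{32}{9} \cdot 48 = \left(-887 + 2 i \sqrt{195}\right) - \frac{512}{3} = - \frac{3173}{3} + 2 i \sqrt{195}$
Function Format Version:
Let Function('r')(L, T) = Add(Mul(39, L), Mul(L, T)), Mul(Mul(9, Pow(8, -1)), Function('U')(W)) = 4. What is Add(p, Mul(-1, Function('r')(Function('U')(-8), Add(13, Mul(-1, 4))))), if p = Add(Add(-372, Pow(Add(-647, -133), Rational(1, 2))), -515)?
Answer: Add(Rational(-3173, 3), Mul(2, I, Pow(195, Rational(1, 2)))) ≈ Add(-1057.7, Mul(27.928, I))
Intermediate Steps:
Function('U')(W) = Rational(32, 9) (Function('U')(W) = Mul(Rational(8, 9), 4) = Rational(32, 9))
p = Add(-887, Mul(2, I, Pow(195, Rational(1, 2)))) (p = Add(Add(-372, Pow(-780, Rational(1, 2))), -515) = Add(Add(-372, Mul(2, I, Pow(195, Rational(1, 2)))), -515) = Add(-887, Mul(2, I, Pow(195, Rational(1, 2)))) ≈ Add(-887.00, Mul(27.928, I)))
Add(p, Mul(-1, Function('r')(Function('U')(-8), Add(13, Mul(-1, 4))))) = Add(Add(-887, Mul(2, I, Pow(195, Rational(1, 2)))), Mul(-1, Mul(Rational(32, 9), Add(39, Add(13, Mul(-1, 4)))))) = Add(Add(-887, Mul(2, I, Pow(195, Rational(1, 2)))), Mul(-1, Mul(Rational(32, 9), Add(39, Add(13, -4))))) = Add(Add(-887, Mul(2, I, Pow(195, Rational(1, 2)))), Mul(-1, Mul(Rational(32, 9), Add(39, 9)))) = Add(Add(-887, Mul(2, I, Pow(195, Rational(1, 2)))), Mul(-1, Mul(Rational(32, 9), 48))) = Add(Add(-887, Mul(2, I, Pow(195, Rational(1, 2)))), Mul(-1, Rational(512, 3))) = Add(Add(-887, Mul(2, I, Pow(195, Rational(1, 2)))), Rational(-512, 3)) = Add(Rational(-3173, 3), Mul(2, I, Pow(195, Rational(1, 2))))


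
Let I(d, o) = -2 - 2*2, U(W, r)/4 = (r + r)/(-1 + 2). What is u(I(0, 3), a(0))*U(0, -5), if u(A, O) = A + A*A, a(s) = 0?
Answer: -1200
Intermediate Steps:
U(W, r) = 8*r (U(W, r) = 4*((r + r)/(-1 + 2)) = 4*((2*r)/1) = 4*((2*r)*1) = 4*(2*r) = 8*r)
I(d, o) = -6 (I(d, o) = -2 - 4 = -6)
u(A, O) = A + A**2
u(I(0, 3), a(0))*U(0, -5) = (-6*(1 - 6))*(8*(-5)) = -6*(-5)*(-40) = 30*(-40) = -1200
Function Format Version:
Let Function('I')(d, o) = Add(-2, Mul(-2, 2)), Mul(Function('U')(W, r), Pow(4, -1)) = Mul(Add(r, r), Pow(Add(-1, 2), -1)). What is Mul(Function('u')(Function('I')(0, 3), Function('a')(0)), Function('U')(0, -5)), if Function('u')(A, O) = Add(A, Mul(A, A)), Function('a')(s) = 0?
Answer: -1200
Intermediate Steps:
Function('U')(W, r) = Mul(8, r) (Function('U')(W, r) = Mul(4, Mul(Add(r, r), Pow(Add(-1, 2), -1))) = Mul(4, Mul(Mul(2, r), Pow(1, -1))) = Mul(4, Mul(Mul(2, r), 1)) = Mul(4, Mul(2, r)) = Mul(8, r))
Function('I')(d, o) = -6 (Function('I')(d, o) = Add(-2, -4) = -6)
Function('u')(A, O) = Add(A, Pow(A, 2))
Mul(Function('u')(Function('I')(0, 3), Function('a')(0)), Function('U')(0, -5)) = Mul(Mul(-6, Add(1, -6)), Mul(8, -5)) = Mul(Mul(-6, -5), -40) = Mul(30, -40) = -1200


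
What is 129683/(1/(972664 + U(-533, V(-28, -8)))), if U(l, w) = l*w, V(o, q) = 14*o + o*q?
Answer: 137750320064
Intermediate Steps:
129683/(1/(972664 + U(-533, V(-28, -8)))) = 129683/(1/(972664 - (-14924)*(14 - 8))) = 129683/(1/(972664 - (-14924)*6)) = 129683/(1/(972664 - 533*(-168))) = 129683/(1/(972664 + 89544)) = 129683/(1/1062208) = 129683*1062208 = 137750320064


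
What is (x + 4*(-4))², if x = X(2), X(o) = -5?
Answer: 441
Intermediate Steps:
x = -5
(x + 4*(-4))² = (-5 + 4*(-4))² = (-5 - 16)² = (-21)² = 441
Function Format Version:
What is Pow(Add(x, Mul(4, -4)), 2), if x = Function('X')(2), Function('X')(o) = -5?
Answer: 441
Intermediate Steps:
x = -5
Pow(Add(x, Mul(4, -4)), 2) = Pow(Add(-5, Mul(4, -4)), 2) = Pow(Add(-5, -16), 2) = Pow(-21, 2) = 441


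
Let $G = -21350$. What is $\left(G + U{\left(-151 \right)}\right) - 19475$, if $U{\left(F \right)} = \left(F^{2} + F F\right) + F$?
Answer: $4626$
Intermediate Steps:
$U{\left(F \right)} = F + 2 F^{2}$ ($U{\left(F \right)} = \left(F^{2} + F^{2}\right) + F = 2 F^{2} + F = F + 2 F^{2}$)
$\left(G + U{\left(-151 \right)}\right) - 19475 = \left(-21350 - 151 \left(1 + 2 \left(-151\right)\right)\right) - 19475 = \left(-21350 - 151 \left(1 - 302\right)\right) - 19475 = \left(-21350 - -45451\right) - 19475 = \left(-21350 + 45451\right) - 19475 = 24101 - 19475 = 4626$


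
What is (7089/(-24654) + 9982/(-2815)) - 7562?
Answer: -175025496461/23133670 ≈ -7565.8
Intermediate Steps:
(7089/(-24654) + 9982/(-2815)) - 7562 = (7089*(-1/24654) + 9982*(-1/2815)) - 7562 = (-2363/8218 - 9982/2815) - 7562 = -88683921/23133670 - 7562 = -175025496461/23133670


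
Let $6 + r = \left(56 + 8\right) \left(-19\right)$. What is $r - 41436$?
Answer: $-42658$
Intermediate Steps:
$r = -1222$ ($r = -6 + \left(56 + 8\right) \left(-19\right) = -6 + 64 \left(-19\right) = -6 - 1216 = -1222$)
$r - 41436 = -1222 - 41436 = -42658$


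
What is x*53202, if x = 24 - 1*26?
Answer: -106404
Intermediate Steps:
x = -2 (x = 24 - 26 = -2)
x*53202 = -2*53202 = -106404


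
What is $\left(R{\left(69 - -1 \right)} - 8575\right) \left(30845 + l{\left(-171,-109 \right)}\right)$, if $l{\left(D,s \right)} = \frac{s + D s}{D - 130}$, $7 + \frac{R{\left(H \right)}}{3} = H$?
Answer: $- \frac{11100446370}{43} \approx -2.5815 \cdot 10^{8}$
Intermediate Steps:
$R{\left(H \right)} = -21 + 3 H$
$l{\left(D,s \right)} = \frac{s + D s}{-130 + D}$
$\left(R{\left(69 - -1 \right)} - 8575\right) \left(30845 + l{\left(-171,-109 \right)}\right) = \left(\left(-21 + 3 \left(69 - -1\right)\right) - 8575\right) \left(30845 - \frac{109 \left(1 - 171\right)}{-130 - 171}\right) = \left(\left(-21 + 3 \left(69 + 1\right)\right) - 8575\right) \left(30845 - 109 \frac{1}{-301} \left(-170\right)\right) = \left(\left(-21 + 3 \cdot 70\right) - 8575\right) \left(30845 - \left(- \frac{109}{301}\right) \left(-170\right)\right) = \left(\left(-21 + 210\right) - 8575\right) \left(30845 - \frac{18530}{301}\right) = \left(189 - 8575\right) \frac{9265815}{301} = \left(-8386\right) \frac{9265815}{301} = - \frac{11100446370}{43}$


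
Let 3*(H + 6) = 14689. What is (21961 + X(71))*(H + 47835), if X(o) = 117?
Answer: 3492209728/3 ≈ 1.1641e+9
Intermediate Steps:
H = 14671/3 (H = -6 + (⅓)*14689 = -6 + 14689/3 = 14671/3 ≈ 4890.3)
(21961 + X(71))*(H + 47835) = (21961 + 117)*(14671/3 + 47835) = 22078*(158176/3) = 3492209728/3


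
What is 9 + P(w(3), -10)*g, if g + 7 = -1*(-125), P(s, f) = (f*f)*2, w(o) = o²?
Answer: 23609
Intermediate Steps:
P(s, f) = 2*f² (P(s, f) = f²*2 = 2*f²)
g = 118 (g = -7 - 1*(-125) = -7 + 125 = 118)
9 + P(w(3), -10)*g = 9 + (2*(-10)²)*118 = 9 + (2*100)*118 = 9 + 200*118 = 9 + 23600 = 23609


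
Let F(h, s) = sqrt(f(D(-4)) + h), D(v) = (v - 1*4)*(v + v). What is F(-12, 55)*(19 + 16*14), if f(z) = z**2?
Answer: 486*sqrt(1021) ≈ 15529.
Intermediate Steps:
D(v) = 2*v*(-4 + v) (D(v) = (v - 4)*(2*v) = (-4 + v)*(2*v) = 2*v*(-4 + v))
F(h, s) = sqrt(4096 + h) (F(h, s) = sqrt((2*(-4)*(-4 - 4))**2 + h) = sqrt((2*(-4)*(-8))**2 + h) = sqrt(64**2 + h) = sqrt(4096 + h))
F(-12, 55)*(19 + 16*14) = sqrt(4096 - 12)*(19 + 16*14) = sqrt(4084)*(19 + 224) = (2*sqrt(1021))*243 = 486*sqrt(1021)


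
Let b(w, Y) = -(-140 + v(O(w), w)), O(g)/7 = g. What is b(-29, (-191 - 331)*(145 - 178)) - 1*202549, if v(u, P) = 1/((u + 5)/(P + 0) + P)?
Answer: -130148958/643 ≈ -2.0241e+5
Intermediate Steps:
O(g) = 7*g
v(u, P) = 1/(P + (5 + u)/P) (v(u, P) = 1/((5 + u)/P + P) = 1/(P + (5 + u)/P))
b(w, Y) = 140 - w/(5 + w² + 7*w) (b(w, Y) = -(-140 + w/(5 + 7*w + w²)) = -(-140 + w/(5 + w² + 7*w)) = 140 - w/(5 + w² + 7*w))
b(-29, (-191 - 331)*(145 - 178)) - 1*202549 = (700 + 140*(-29)² + 979*(-29))/(5 + (-29)² + 7*(-29)) - 1*202549 = (700 + 140*841 - 28391)/(5 + 841 - 203) - 202549 = (700 + 117740 - 28391)/643 - 202549 = (1/643)*90049 - 202549 = 90049/643 - 202549 = -130148958/643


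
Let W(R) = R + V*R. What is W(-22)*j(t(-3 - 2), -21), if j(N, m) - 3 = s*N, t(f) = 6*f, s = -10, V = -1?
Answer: 0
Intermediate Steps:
W(R) = 0 (W(R) = R - R = 0)
j(N, m) = 3 - 10*N
W(-22)*j(t(-3 - 2), -21) = 0*(3 - 60*(-3 - 2)) = 0*(3 - 60*(-5)) = 0*(3 - 10*(-30)) = 0*(3 + 300) = 0*303 = 0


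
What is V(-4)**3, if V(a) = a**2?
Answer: 4096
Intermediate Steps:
V(-4)**3 = ((-4)**2)**3 = 16**3 = 4096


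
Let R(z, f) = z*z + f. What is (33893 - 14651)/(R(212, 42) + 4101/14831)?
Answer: 285378102/667191467 ≈ 0.42773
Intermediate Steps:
R(z, f) = f + z² (R(z, f) = z² + f = f + z²)
(33893 - 14651)/(R(212, 42) + 4101/14831) = (33893 - 14651)/((42 + 212²) + 4101/14831) = 19242/((42 + 44944) + 4101*(1/14831)) = 19242/(44986 + 4101/14831) = 19242/(667191467/14831) = 19242*(14831/667191467) = 285378102/667191467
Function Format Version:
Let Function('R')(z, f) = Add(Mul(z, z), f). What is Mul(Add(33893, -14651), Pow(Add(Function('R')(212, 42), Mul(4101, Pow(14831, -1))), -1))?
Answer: Rational(285378102, 667191467) ≈ 0.42773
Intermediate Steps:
Function('R')(z, f) = Add(f, Pow(z, 2)) (Function('R')(z, f) = Add(Pow(z, 2), f) = Add(f, Pow(z, 2)))
Mul(Add(33893, -14651), Pow(Add(Function('R')(212, 42), Mul(4101, Pow(14831, -1))), -1)) = Mul(Add(33893, -14651), Pow(Add(Add(42, Pow(212, 2)), Mul(4101, Pow(14831, -1))), -1)) = Mul(19242, Pow(Add(Add(42, 44944), Mul(4101, Rational(1, 14831))), -1)) = Mul(19242, Pow(Add(44986, Rational(4101, 14831)), -1)) = Mul(19242, Pow(Rational(667191467, 14831), -1)) = Mul(19242, Rational(14831, 667191467)) = Rational(285378102, 667191467)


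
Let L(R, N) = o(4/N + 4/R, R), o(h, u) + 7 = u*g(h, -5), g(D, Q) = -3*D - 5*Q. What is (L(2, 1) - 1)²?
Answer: 36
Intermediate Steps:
g(D, Q) = -5*Q - 3*D
o(h, u) = -7 + u*(25 - 3*h) (o(h, u) = -7 + u*(-5*(-5) - 3*h) = -7 + u*(25 - 3*h))
L(R, N) = -7 - R*(-25 + 12/N + 12/R) (L(R, N) = -7 - R*(-25 + 3*(4/N + 4/R)) = -7 - R*(-25 + (12/N + 12/R)) = -7 - R*(-25 + 12/N + 12/R))
(L(2, 1) - 1)² = ((-19 + 25*2 - 12*2/1) - 1)² = ((-19 + 50 - 12*2*1) - 1)² = ((-19 + 50 - 24) - 1)² = (7 - 1)² = 6² = 36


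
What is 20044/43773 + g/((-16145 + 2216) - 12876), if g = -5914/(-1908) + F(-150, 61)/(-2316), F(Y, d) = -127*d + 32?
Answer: 65915421488743/144024557108220 ≈ 0.45767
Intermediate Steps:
F(Y, d) = 32 - 127*d
g = 2368087/368244 (g = -5914/(-1908) + (32 - 127*61)/(-2316) = -5914*(-1/1908) + (32 - 7747)*(-1/2316) = 2957/954 - 7715*(-1/2316) = 2957/954 + 7715/2316 = 2368087/368244 ≈ 6.4308)
20044/43773 + g/((-16145 + 2216) - 12876) = 20044/43773 + 2368087/(368244*((-16145 + 2216) - 12876)) = 20044*(1/43773) + 2368087/(368244*(-13929 - 12876)) = 20044/43773 + (2368087/368244)/(-26805) = 20044/43773 + (2368087/368244)*(-1/26805) = 20044/43773 - 2368087/9870780420 = 65915421488743/144024557108220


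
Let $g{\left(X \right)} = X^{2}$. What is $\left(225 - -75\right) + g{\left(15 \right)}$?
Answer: $525$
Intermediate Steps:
$\left(225 - -75\right) + g{\left(15 \right)} = \left(225 - -75\right) + 15^{2} = \left(225 + 75\right) + 225 = 300 + 225 = 525$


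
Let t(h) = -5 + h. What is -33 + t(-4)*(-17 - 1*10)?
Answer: 210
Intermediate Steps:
-33 + t(-4)*(-17 - 1*10) = -33 + (-5 - 4)*(-17 - 1*10) = -33 - 9*(-17 - 10) = -33 - 9*(-27) = -33 + 243 = 210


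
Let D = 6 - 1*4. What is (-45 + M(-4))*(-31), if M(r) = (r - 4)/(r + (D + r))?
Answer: 4061/3 ≈ 1353.7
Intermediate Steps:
D = 2 (D = 6 - 4 = 2)
M(r) = (-4 + r)/(2 + 2*r) (M(r) = (r - 4)/(r + (2 + r)) = (-4 + r)/(2 + 2*r))
(-45 + M(-4))*(-31) = (-45 + (-4 - 4)/(2*(1 - 4)))*(-31) = (-45 + (½)*(-8)/(-3))*(-31) = (-45 + (½)*(-⅓)*(-8))*(-31) = (-45 + 4/3)*(-31) = -131/3*(-31) = 4061/3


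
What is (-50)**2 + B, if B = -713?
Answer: 1787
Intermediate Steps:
(-50)**2 + B = (-50)**2 - 713 = 2500 - 713 = 1787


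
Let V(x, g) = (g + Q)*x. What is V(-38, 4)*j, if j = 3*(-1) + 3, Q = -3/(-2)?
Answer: 0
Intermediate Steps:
Q = 3/2 (Q = -3*(-½) = 3/2 ≈ 1.5000)
j = 0 (j = -3 + 3 = 0)
V(x, g) = x*(3/2 + g) (V(x, g) = (g + 3/2)*x = (3/2 + g)*x = x*(3/2 + g))
V(-38, 4)*j = ((½)*(-38)*(3 + 2*4))*0 = ((½)*(-38)*(3 + 8))*0 = ((½)*(-38)*11)*0 = -209*0 = 0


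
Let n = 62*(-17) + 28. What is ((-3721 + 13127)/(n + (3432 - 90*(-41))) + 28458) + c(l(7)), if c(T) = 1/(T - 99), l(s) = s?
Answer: 1995127039/70104 ≈ 28460.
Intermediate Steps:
n = -1026 (n = -1054 + 28 = -1026)
c(T) = 1/(-99 + T)
((-3721 + 13127)/(n + (3432 - 90*(-41))) + 28458) + c(l(7)) = ((-3721 + 13127)/(-1026 + (3432 - 90*(-41))) + 28458) + 1/(-99 + 7) = (9406/(-1026 + (3432 - 1*(-3690))) + 28458) + 1/(-92) = (9406/(-1026 + (3432 + 3690)) + 28458) - 1/92 = (9406/(-1026 + 7122) + 28458) - 1/92 = (9406/6096 + 28458) - 1/92 = (9406*(1/6096) + 28458) - 1/92 = (4703/3048 + 28458) - 1/92 = 86744687/3048 - 1/92 = 1995127039/70104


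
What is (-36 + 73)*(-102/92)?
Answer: -1887/46 ≈ -41.022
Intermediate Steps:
(-36 + 73)*(-102/92) = 37*(-102*1/92) = 37*(-51/46) = -1887/46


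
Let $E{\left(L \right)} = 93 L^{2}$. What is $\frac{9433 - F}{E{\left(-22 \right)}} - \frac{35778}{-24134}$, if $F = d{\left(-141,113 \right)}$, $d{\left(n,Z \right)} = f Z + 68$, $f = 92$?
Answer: $\frac{72070781}{49378164} \approx 1.4596$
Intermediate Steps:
$d{\left(n,Z \right)} = 68 + 92 Z$ ($d{\left(n,Z \right)} = 92 Z + 68 = 68 + 92 Z$)
$F = 10464$ ($F = 68 + 92 \cdot 113 = 68 + 10396 = 10464$)
$\frac{9433 - F}{E{\left(-22 \right)}} - \frac{35778}{-24134} = \frac{9433 - 10464}{93 \left(-22\right)^{2}} - \frac{35778}{-24134} = \frac{9433 - 10464}{93 \cdot 484} - - \frac{17889}{12067} = - \frac{1031}{45012} + \frac{17889}{12067} = \frac{72070781}{49378164}$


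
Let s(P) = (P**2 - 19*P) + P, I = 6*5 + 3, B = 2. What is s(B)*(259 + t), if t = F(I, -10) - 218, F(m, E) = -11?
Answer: -960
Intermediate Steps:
I = 33 (I = 30 + 3 = 33)
s(P) = P**2 - 18*P
t = -229 (t = -11 - 218 = -229)
s(B)*(259 + t) = (2*(-18 + 2))*(259 - 229) = (2*(-16))*30 = -32*30 = -960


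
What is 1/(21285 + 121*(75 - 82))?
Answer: 1/20438 ≈ 4.8928e-5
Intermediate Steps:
1/(21285 + 121*(75 - 82)) = 1/(21285 + 121*(-7)) = 1/(21285 - 847) = 1/20438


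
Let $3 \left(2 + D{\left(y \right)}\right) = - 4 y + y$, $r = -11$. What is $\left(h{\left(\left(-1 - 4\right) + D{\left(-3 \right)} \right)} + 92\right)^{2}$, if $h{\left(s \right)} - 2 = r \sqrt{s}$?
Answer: $8352 - 4136 i \approx 8352.0 - 4136.0 i$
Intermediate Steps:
$D{\left(y \right)} = -2 - y$ ($D{\left(y \right)} = -2 + \frac{- 4 y + y}{3} = -2 + \frac{\left(-3\right) y}{3} = -2 - y$)
$h{\left(s \right)} = 2 - 11 \sqrt{s}$
$\left(h{\left(\left(-1 - 4\right) + D{\left(-3 \right)} \right)} + 92\right)^{2} = \left(\left(2 - 11 \sqrt{\left(-1 - 4\right) - -1}\right) + 92\right)^{2} = \left(\left(2 - 11 \sqrt{-5 + \left(-2 + 3\right)}\right) + 92\right)^{2} = \left(\left(2 - 11 \sqrt{-5 + 1}\right) + 92\right)^{2} = \left(\left(2 - 11 \sqrt{-4}\right) + 92\right)^{2} = \left(\left(2 - 11 \cdot 2 i\right) + 92\right)^{2} = \left(\left(2 - 22 i\right) + 92\right)^{2} = \left(94 - 22 i\right)^{2}$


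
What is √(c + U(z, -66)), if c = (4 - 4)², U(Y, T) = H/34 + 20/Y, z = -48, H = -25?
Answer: I*√11985/102 ≈ 1.0733*I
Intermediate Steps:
U(Y, T) = -25/34 + 20/Y
c = 0 (c = 0² = 0)
√(c + U(z, -66)) = √(0 + (-25/34 + 20/(-48))) = √(0 + (-25/34 + 20*(-1/48))) = √(0 + (-25/34 - 5/12)) = √(0 - 235/204) = √(-235/204) = I*√11985/102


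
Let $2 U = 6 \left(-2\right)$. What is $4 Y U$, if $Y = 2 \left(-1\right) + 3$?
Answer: $-24$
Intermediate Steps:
$U = -6$ ($U = \frac{6 \left(-2\right)}{2} = \frac{1}{2} \left(-12\right) = -6$)
$Y = 1$ ($Y = -2 + 3 = 1$)
$4 Y U = 4 \cdot 1 \left(-6\right) = 4 \left(-6\right) = -24$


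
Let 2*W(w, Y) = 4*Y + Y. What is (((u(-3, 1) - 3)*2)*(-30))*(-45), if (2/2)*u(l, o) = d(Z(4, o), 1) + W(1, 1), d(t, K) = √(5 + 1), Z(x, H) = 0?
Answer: -1350 + 2700*√6 ≈ 5263.6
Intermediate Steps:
W(w, Y) = 5*Y/2 (W(w, Y) = (4*Y + Y)/2 = (5*Y)/2 = 5*Y/2)
d(t, K) = √6
u(l, o) = 5/2 + √6 (u(l, o) = √6 + (5/2)*1 = √6 + 5/2 = 5/2 + √6)
(((u(-3, 1) - 3)*2)*(-30))*(-45) = ((((5/2 + √6) - 3)*2)*(-30))*(-45) = (((-½ + √6)*2)*(-30))*(-45) = ((-1 + 2*√6)*(-30))*(-45) = (30 - 60*√6)*(-45) = -1350 + 2700*√6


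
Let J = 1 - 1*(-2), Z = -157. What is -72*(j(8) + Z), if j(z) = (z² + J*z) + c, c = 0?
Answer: 4968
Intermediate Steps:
J = 3 (J = 1 + 2 = 3)
j(z) = z² + 3*z (j(z) = (z² + 3*z) + 0 = z² + 3*z)
-72*(j(8) + Z) = -72*(8*(3 + 8) - 157) = -72*(8*11 - 157) = -72*(88 - 157) = -72*(-69) = 4968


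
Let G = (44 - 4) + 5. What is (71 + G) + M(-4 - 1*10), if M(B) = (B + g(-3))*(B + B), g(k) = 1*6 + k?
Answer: 424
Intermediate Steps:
g(k) = 6 + k
G = 45 (G = 40 + 5 = 45)
M(B) = 2*B*(3 + B) (M(B) = (B + (6 - 3))*(B + B) = (B + 3)*(2*B) = (3 + B)*(2*B) = 2*B*(3 + B))
(71 + G) + M(-4 - 1*10) = (71 + 45) + 2*(-4 - 1*10)*(3 + (-4 - 1*10)) = 116 + 2*(-4 - 10)*(3 + (-4 - 10)) = 116 + 2*(-14)*(3 - 14) = 116 + 2*(-14)*(-11) = 116 + 308 = 424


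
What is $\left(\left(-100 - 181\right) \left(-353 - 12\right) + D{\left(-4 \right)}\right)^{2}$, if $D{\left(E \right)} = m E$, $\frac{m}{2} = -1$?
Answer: $10521220329$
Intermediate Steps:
$m = -2$ ($m = 2 \left(-1\right) = -2$)
$D{\left(E \right)} = - 2 E$
$\left(\left(-100 - 181\right) \left(-353 - 12\right) + D{\left(-4 \right)}\right)^{2} = \left(\left(-100 - 181\right) \left(-353 - 12\right) - -8\right)^{2} = \left(\left(-281\right) \left(-365\right) + 8\right)^{2} = \left(102565 + 8\right)^{2} = 102573^{2} = 10521220329$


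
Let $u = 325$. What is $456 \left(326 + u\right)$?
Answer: $296856$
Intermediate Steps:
$456 \left(326 + u\right) = 456 \left(326 + 325\right) = 456 \cdot 651 = 296856$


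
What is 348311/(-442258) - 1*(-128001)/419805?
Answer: -29871077699/61887373230 ≈ -0.48267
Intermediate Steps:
348311/(-442258) - 1*(-128001)/419805 = 348311*(-1/442258) + 128001*(1/419805) = -348311/442258 + 42667/139935 = -29871077699/61887373230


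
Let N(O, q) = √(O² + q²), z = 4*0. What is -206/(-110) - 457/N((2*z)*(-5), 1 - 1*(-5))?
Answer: -24517/330 ≈ -74.294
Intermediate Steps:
z = 0
-206/(-110) - 457/N((2*z)*(-5), 1 - 1*(-5)) = -206/(-110) - 457/√(((2*0)*(-5))² + (1 - 1*(-5))²) = -206*(-1/110) - 457/√((0*(-5))² + (1 + 5)²) = 103/55 - 457/√(0² + 6²) = 103/55 - 457/√(0 + 36) = 103/55 - 457/(√36) = 103/55 - 457/6 = -24517/330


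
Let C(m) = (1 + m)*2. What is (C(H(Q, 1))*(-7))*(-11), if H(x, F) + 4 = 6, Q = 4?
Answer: 462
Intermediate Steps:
H(x, F) = 2 (H(x, F) = -4 + 6 = 2)
C(m) = 2 + 2*m
(C(H(Q, 1))*(-7))*(-11) = ((2 + 2*2)*(-7))*(-11) = ((2 + 4)*(-7))*(-11) = (6*(-7))*(-11) = -42*(-11) = 462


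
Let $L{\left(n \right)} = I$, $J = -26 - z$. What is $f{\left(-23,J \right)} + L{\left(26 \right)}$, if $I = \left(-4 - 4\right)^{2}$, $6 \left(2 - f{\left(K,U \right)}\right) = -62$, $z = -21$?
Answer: $\frac{229}{3} \approx 76.333$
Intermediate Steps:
$J = -5$ ($J = -26 - -21 = -26 + 21 = -5$)
$f{\left(K,U \right)} = \frac{37}{3}$ ($f{\left(K,U \right)} = 2 - - \frac{31}{3} = 2 + \frac{31}{3} = \frac{37}{3}$)
$I = 64$ ($I = \left(-8\right)^{2} = 64$)
$L{\left(n \right)} = 64$
$f{\left(-23,J \right)} + L{\left(26 \right)} = \frac{37}{3} + 64 = \frac{229}{3}$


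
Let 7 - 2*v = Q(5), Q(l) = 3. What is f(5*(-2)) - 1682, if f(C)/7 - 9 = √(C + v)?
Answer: -1619 + 14*I*√2 ≈ -1619.0 + 19.799*I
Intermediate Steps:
v = 2 (v = 7/2 - ½*3 = 7/2 - 3/2 = 2)
f(C) = 63 + 7*√(2 + C) (f(C) = 63 + 7*√(C + 2) = 63 + 7*√(2 + C))
f(5*(-2)) - 1682 = (63 + 7*√(2 + 5*(-2))) - 1682 = (63 + 7*√(2 - 10)) - 1682 = (63 + 7*√(-8)) - 1682 = (63 + 7*(2*I*√2)) - 1682 = (63 + 14*I*√2) - 1682 = -1619 + 14*I*√2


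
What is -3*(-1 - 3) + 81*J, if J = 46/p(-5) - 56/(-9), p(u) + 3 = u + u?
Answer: 2982/13 ≈ 229.38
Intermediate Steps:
p(u) = -3 + 2*u (p(u) = -3 + (u + u) = -3 + 2*u)
J = 314/117 (J = 46/(-3 + 2*(-5)) - 56/(-9) = 46/(-3 - 10) - 56*(-⅑) = 46/(-13) + 56/9 = 46*(-1/13) + 56/9 = -46/13 + 56/9 = 314/117 ≈ 2.6838)
-3*(-1 - 3) + 81*J = -3*(-1 - 3) + 81*(314/117) = -3*(-4) + 2826/13 = 12 + 2826/13 = 2982/13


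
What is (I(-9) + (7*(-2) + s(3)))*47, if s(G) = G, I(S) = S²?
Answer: 3290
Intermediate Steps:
(I(-9) + (7*(-2) + s(3)))*47 = ((-9)² + (7*(-2) + 3))*47 = (81 + (-14 + 3))*47 = (81 - 11)*47 = 70*47 = 3290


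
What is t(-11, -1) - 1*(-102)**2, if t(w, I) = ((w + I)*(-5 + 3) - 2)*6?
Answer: -10272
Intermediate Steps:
t(w, I) = -12 - 12*I - 12*w (t(w, I) = ((I + w)*(-2) - 2)*6 = ((-2*I - 2*w) - 2)*6 = (-2 - 2*I - 2*w)*6 = -12 - 12*I - 12*w)
t(-11, -1) - 1*(-102)**2 = (-12 - 12*(-1) - 12*(-11)) - 1*(-102)**2 = (-12 + 12 + 132) - 1*10404 = 132 - 10404 = -10272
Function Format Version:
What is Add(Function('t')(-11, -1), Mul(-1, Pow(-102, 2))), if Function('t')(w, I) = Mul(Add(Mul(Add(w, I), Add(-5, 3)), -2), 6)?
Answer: -10272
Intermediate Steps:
Function('t')(w, I) = Add(-12, Mul(-12, I), Mul(-12, w)) (Function('t')(w, I) = Mul(Add(Mul(Add(I, w), -2), -2), 6) = Mul(Add(Add(Mul(-2, I), Mul(-2, w)), -2), 6) = Mul(Add(-2, Mul(-2, I), Mul(-2, w)), 6) = Add(-12, Mul(-12, I), Mul(-12, w)))
Add(Function('t')(-11, -1), Mul(-1, Pow(-102, 2))) = Add(Add(-12, Mul(-12, -1), Mul(-12, -11)), Mul(-1, Pow(-102, 2))) = Add(Add(-12, 12, 132), Mul(-1, 10404)) = Add(132, -10404) = -10272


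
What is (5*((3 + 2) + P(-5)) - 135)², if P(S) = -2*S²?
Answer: 129600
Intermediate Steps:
(5*((3 + 2) + P(-5)) - 135)² = (5*((3 + 2) - 2*(-5)²) - 135)² = (5*(5 - 2*25) - 135)² = (5*(5 - 50) - 135)² = (5*(-45) - 135)² = (-225 - 135)² = (-360)² = 129600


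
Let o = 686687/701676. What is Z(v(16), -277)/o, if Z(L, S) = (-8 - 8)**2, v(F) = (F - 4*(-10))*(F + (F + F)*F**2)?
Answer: 179629056/686687 ≈ 261.59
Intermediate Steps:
v(F) = (40 + F)*(F + 2*F**3) (v(F) = (F + 40)*(F + (2*F)*F**2) = (40 + F)*(F + 2*F**3))
Z(L, S) = 256 (Z(L, S) = (-16)**2 = 256)
o = 686687/701676 (o = 686687*(1/701676) = 686687/701676 ≈ 0.97864)
Z(v(16), -277)/o = 256/(686687/701676) = 256*(701676/686687) = 179629056/686687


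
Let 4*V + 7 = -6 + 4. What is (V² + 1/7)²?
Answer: 339889/12544 ≈ 27.096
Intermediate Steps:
V = -9/4 (V = -7/4 + (-6 + 4)/4 = -7/4 + (¼)*(-2) = -7/4 - ½ = -9/4 ≈ -2.2500)
(V² + 1/7)² = ((-9/4)² + 1/7)² = (81/16 + ⅐)² = (583/112)² = 339889/12544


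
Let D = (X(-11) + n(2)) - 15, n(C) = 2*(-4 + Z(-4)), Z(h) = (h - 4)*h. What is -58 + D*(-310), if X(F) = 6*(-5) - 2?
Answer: -2848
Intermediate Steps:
Z(h) = h*(-4 + h) (Z(h) = (-4 + h)*h = h*(-4 + h))
n(C) = 56 (n(C) = 2*(-4 - 4*(-4 - 4)) = 2*(-4 - 4*(-8)) = 2*(-4 + 32) = 2*28 = 56)
X(F) = -32 (X(F) = -30 - 2 = -32)
D = 9 (D = (-32 + 56) - 15 = 24 - 15 = 9)
-58 + D*(-310) = -58 + 9*(-310) = -58 - 2790 = -2848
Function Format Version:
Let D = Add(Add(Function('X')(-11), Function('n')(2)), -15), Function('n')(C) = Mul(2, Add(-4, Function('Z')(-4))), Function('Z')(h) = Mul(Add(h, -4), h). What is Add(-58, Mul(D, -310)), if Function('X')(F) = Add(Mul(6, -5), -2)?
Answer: -2848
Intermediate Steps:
Function('Z')(h) = Mul(h, Add(-4, h)) (Function('Z')(h) = Mul(Add(-4, h), h) = Mul(h, Add(-4, h)))
Function('n')(C) = 56 (Function('n')(C) = Mul(2, Add(-4, Mul(-4, Add(-4, -4)))) = Mul(2, Add(-4, Mul(-4, -8))) = Mul(2, Add(-4, 32)) = Mul(2, 28) = 56)
Function('X')(F) = -32 (Function('X')(F) = Add(-30, -2) = -32)
D = 9 (D = Add(Add(-32, 56), -15) = Add(24, -15) = 9)
Add(-58, Mul(D, -310)) = Add(-58, Mul(9, -310)) = Add(-58, -2790) = -2848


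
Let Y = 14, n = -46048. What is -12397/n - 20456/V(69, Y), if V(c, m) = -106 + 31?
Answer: 942887663/3453600 ≈ 273.02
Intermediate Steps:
V(c, m) = -75
-12397/n - 20456/V(69, Y) = -12397/(-46048) - 20456/(-75) = -12397*(-1/46048) - 20456*(-1/75) = 12397/46048 + 20456/75 = 942887663/3453600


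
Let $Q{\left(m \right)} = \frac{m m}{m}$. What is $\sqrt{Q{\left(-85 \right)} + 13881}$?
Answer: $2 \sqrt{3449} \approx 117.46$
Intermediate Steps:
$Q{\left(m \right)} = m$ ($Q{\left(m \right)} = \frac{m^{2}}{m} = m$)
$\sqrt{Q{\left(-85 \right)} + 13881} = \sqrt{-85 + 13881} = \sqrt{13796} = 2 \sqrt{3449}$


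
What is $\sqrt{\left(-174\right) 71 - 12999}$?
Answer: $9 i \sqrt{313} \approx 159.23 i$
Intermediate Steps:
$\sqrt{\left(-174\right) 71 - 12999} = \sqrt{-12354 - 12999} = \sqrt{-25353} = 9 i \sqrt{313}$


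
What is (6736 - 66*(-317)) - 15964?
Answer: 11694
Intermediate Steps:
(6736 - 66*(-317)) - 15964 = (6736 + 20922) - 15964 = 27658 - 15964 = 11694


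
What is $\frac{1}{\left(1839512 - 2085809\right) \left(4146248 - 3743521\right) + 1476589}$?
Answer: $- \frac{1}{99188975330} \approx -1.0082 \cdot 10^{-11}$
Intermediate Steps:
$\frac{1}{\left(1839512 - 2085809\right) \left(4146248 - 3743521\right) + 1476589} = \frac{1}{\left(-246297\right) 402727 + 1476589} = \frac{1}{-99190451919 + 1476589} = \frac{1}{-99188975330} = - \frac{1}{99188975330}$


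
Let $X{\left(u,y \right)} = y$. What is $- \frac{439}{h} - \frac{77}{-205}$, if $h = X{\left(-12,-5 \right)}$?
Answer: $\frac{18076}{205} \approx 88.176$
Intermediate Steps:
$h = -5$
$- \frac{439}{h} - \frac{77}{-205} = - \frac{439}{-5} - \frac{77}{-205} = \left(-439\right) \left(- \frac{1}{5}\right) - - \frac{77}{205} = \frac{439}{5} + \frac{77}{205} = \frac{18076}{205}$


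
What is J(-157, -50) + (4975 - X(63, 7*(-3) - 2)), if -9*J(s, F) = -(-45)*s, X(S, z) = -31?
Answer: 5791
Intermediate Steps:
J(s, F) = -5*s (J(s, F) = -(-5)*(-9*s)/9 = -5*s)
J(-157, -50) + (4975 - X(63, 7*(-3) - 2)) = -5*(-157) + (4975 - 1*(-31)) = 785 + (4975 + 31) = 785 + 5006 = 5791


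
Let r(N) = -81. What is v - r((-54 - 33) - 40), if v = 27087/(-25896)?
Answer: 690163/8632 ≈ 79.954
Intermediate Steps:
v = -9029/8632 (v = 27087*(-1/25896) = -9029/8632 ≈ -1.0460)
v - r((-54 - 33) - 40) = -9029/8632 - 1*(-81) = -9029/8632 + 81 = 690163/8632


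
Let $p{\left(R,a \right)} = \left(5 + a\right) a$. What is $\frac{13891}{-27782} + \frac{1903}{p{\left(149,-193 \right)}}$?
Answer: $- \frac{16239}{36284} \approx -0.44755$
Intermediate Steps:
$p{\left(R,a \right)} = a \left(5 + a\right)$
$\frac{13891}{-27782} + \frac{1903}{p{\left(149,-193 \right)}} = \frac{13891}{-27782} + \frac{1903}{\left(-193\right) \left(5 - 193\right)} = 13891 \left(- \frac{1}{27782}\right) + \frac{1903}{\left(-193\right) \left(-188\right)} = - \frac{1}{2} + \frac{1903}{36284} = - \frac{16239}{36284}$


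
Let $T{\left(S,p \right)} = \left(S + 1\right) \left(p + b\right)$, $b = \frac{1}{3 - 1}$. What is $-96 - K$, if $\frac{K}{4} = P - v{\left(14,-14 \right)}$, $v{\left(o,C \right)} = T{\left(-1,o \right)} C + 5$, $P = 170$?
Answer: $-756$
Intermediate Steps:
$b = \frac{1}{2} \approx 0.5$
$T{\left(S,p \right)} = \left(1 + S\right) \left(\frac{1}{2} + p\right)$ ($T{\left(S,p \right)} = \left(S + 1\right) \left(p + \frac{1}{2}\right) = \left(1 + S\right) \left(\frac{1}{2} + p\right)$)
$v{\left(o,C \right)} = 5$ ($v{\left(o,C \right)} = \left(\frac{1}{2} + o + \frac{1}{2} \left(-1\right) - o\right) C + 5 = \left(\frac{1}{2} + o - \frac{1}{2} - o\right) C + 5 = 0 C + 5 = 0 + 5 = 5$)
$K = 660$ ($K = 4 \left(170 - 5\right) = 4 \cdot 165 = 660$)
$-96 - K = -96 - 660 = -756$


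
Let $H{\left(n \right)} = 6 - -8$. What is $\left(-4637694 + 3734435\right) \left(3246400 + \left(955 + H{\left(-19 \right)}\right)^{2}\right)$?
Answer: $-3780464991499$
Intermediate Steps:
$H{\left(n \right)} = 14$ ($H{\left(n \right)} = 6 + 8 = 14$)
$\left(-4637694 + 3734435\right) \left(3246400 + \left(955 + H{\left(-19 \right)}\right)^{2}\right) = \left(-4637694 + 3734435\right) \left(3246400 + \left(955 + 14\right)^{2}\right) = - 903259 \left(3246400 + 969^{2}\right) = - 903259 \left(3246400 + 938961\right) = \left(-903259\right) 4185361 = -3780464991499$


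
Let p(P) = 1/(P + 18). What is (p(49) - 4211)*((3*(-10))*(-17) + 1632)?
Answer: -604335312/67 ≈ -9.0199e+6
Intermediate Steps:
p(P) = 1/(18 + P)
(p(49) - 4211)*((3*(-10))*(-17) + 1632) = (1/(18 + 49) - 4211)*((3*(-10))*(-17) + 1632) = (1/67 - 4211)*(-30*(-17) + 1632) = (1/67 - 4211)*(510 + 1632) = -282136/67*2142 = -604335312/67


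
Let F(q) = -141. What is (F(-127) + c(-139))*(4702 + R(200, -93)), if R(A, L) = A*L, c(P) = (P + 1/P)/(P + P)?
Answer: 37727510800/19321 ≈ 1.9527e+6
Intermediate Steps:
c(P) = (P + 1/P)/(2*P) (c(P) = (P + 1/P)/((2*P)) = (P + 1/P)*(1/(2*P)) = (P + 1/P)/(2*P))
(F(-127) + c(-139))*(4702 + R(200, -93)) = (-141 + (½)*(1 + (-139)²)/(-139)²)*(4702 + 200*(-93)) = (-141 + (½)*(1/19321)*(1 + 19321))*(4702 - 18600) = (-141 + (½)*(1/19321)*19322)*(-13898) = (-141 + 9661/19321)*(-13898) = -2714600/19321*(-13898) = 37727510800/19321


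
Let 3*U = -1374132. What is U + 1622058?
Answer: 1164014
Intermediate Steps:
U = -458044 (U = (1/3)*(-1374132) = -458044)
U + 1622058 = -458044 + 1622058 = 1164014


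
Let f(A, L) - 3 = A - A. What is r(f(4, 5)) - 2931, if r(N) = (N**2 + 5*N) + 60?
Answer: -2847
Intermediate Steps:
f(A, L) = 3 (f(A, L) = 3 + (A - A) = 3 + 0 = 3)
r(N) = 60 + N**2 + 5*N
r(f(4, 5)) - 2931 = (60 + 3**2 + 5*3) - 2931 = (60 + 9 + 15) - 2931 = 84 - 2931 = -2847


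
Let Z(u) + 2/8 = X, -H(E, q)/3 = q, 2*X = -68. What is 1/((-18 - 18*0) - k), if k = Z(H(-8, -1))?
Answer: 4/65 ≈ 0.061538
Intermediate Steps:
X = -34 (X = (1/2)*(-68) = -34)
H(E, q) = -3*q
Z(u) = -137/4 (Z(u) = -1/4 - 34 = -137/4)
k = -137/4 ≈ -34.250
1/((-18 - 18*0) - k) = 1/((-18 - 18*0) - 1*(-137/4)) = 1/((-18 + 0) + 137/4) = 1/(-18 + 137/4) = 1/(65/4) = 4/65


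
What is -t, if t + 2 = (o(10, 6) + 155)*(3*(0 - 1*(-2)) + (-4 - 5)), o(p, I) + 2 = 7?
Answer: 482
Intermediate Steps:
o(p, I) = 5 (o(p, I) = -2 + 7 = 5)
t = -482 (t = -2 + (5 + 155)*(3*(0 - 1*(-2)) + (-4 - 5)) = -2 + 160*(3*(0 + 2) - 9) = -2 + 160*(3*2 - 9) = -2 + 160*(6 - 9) = -2 + 160*(-3) = -2 - 480 = -482)
-t = -1*(-482) = 482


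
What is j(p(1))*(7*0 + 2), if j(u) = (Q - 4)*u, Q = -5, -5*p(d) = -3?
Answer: -54/5 ≈ -10.800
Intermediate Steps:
p(d) = ⅗ (p(d) = -⅕*(-3) = ⅗)
j(u) = -9*u (j(u) = (-5 - 4)*u = -9*u)
j(p(1))*(7*0 + 2) = (-9*⅗)*(7*0 + 2) = -27*(0 + 2)/5 = -27/5*2 = -54/5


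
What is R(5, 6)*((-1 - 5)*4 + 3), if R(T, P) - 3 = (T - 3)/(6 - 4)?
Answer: -84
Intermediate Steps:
R(T, P) = 3/2 + T/2 (R(T, P) = 3 + (T - 3)/(6 - 4) = 3 + (-3 + T)/2 = 3 + (-3 + T)*(½) = 3 + (-3/2 + T/2) = 3/2 + T/2)
R(5, 6)*((-1 - 5)*4 + 3) = (3/2 + (½)*5)*((-1 - 5)*4 + 3) = (3/2 + 5/2)*(-6*4 + 3) = 4*(-24 + 3) = 4*(-21) = -84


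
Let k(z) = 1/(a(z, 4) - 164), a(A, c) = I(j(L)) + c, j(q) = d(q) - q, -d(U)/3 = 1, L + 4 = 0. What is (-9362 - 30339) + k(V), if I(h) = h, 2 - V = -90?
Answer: -6312460/159 ≈ -39701.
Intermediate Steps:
L = -4 (L = -4 + 0 = -4)
V = 92 (V = 2 - 1*(-90) = 2 + 90 = 92)
d(U) = -3 (d(U) = -3*1 = -3)
j(q) = -3 - q
a(A, c) = 1 + c (a(A, c) = (-3 - 1*(-4)) + c = (-3 + 4) + c = 1 + c)
k(z) = -1/159 (k(z) = 1/((1 + 4) - 164) = 1/(5 - 164) = 1/(-159) = -1/159)
(-9362 - 30339) + k(V) = (-9362 - 30339) - 1/159 = -39701 - 1/159 = -6312460/159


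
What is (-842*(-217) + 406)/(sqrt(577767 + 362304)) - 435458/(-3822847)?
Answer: 435458/3822847 + 61040*sqrt(940071)/313357 ≈ 188.98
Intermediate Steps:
(-842*(-217) + 406)/(sqrt(577767 + 362304)) - 435458/(-3822847) = (182714 + 406)/(sqrt(940071)) - 435458*(-1/3822847) = 183120*(sqrt(940071)/940071) + 435458/3822847 = 61040*sqrt(940071)/313357 + 435458/3822847 = 435458/3822847 + 61040*sqrt(940071)/313357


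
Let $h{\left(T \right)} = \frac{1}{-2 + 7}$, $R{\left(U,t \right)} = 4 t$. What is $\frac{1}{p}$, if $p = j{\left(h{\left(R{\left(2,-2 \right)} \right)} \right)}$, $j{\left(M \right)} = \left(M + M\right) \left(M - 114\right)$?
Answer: $- \frac{25}{1138} \approx -0.021968$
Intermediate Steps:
$h{\left(T \right)} = \frac{1}{5}$
$j{\left(M \right)} = 2 M \left(-114 + M\right)$
$p = - \frac{1138}{25}$ ($p = 2 \cdot \frac{1}{5} \left(-114 + \frac{1}{5}\right) = 2 \cdot \frac{1}{5} \left(- \frac{569}{5}\right) = - \frac{1138}{25} \approx -45.52$)
$\frac{1}{p} = \frac{1}{- \frac{1138}{25}} = - \frac{25}{1138}$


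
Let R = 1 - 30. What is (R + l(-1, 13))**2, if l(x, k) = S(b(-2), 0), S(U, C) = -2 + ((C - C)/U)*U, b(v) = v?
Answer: 961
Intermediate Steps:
S(U, C) = -2 (S(U, C) = -2 + (0/U)*U = -2 + 0*U = -2 + 0 = -2)
l(x, k) = -2
R = -29
(R + l(-1, 13))**2 = (-29 - 2)**2 = (-31)**2 = 961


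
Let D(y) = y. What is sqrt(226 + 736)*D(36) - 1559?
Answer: -1559 + 36*sqrt(962) ≈ -442.42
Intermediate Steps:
sqrt(226 + 736)*D(36) - 1559 = sqrt(226 + 736)*36 - 1559 = sqrt(962)*36 - 1559 = 36*sqrt(962) - 1559 = -1559 + 36*sqrt(962)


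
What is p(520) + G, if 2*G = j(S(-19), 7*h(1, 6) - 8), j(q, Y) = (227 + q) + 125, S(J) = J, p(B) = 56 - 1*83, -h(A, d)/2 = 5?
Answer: 279/2 ≈ 139.50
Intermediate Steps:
h(A, d) = -10 (h(A, d) = -2*5 = -10)
p(B) = -27 (p(B) = 56 - 83 = -27)
j(q, Y) = 352 + q
G = 333/2 (G = (352 - 19)/2 = (1/2)*333 = 333/2 ≈ 166.50)
p(520) + G = -27 + 333/2 = 279/2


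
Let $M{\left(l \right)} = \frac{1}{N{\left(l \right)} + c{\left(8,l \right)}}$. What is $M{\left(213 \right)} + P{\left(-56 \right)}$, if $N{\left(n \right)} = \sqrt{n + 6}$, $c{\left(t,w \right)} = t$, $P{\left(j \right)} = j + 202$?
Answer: $\frac{22622}{155} + \frac{\sqrt{219}}{155} \approx 146.04$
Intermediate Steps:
$P{\left(j \right)} = 202 + j$
$N{\left(n \right)} = \sqrt{6 + n}$
$M{\left(l \right)} = \frac{1}{8 + \sqrt{6 + l}}$ ($M{\left(l \right)} = \frac{1}{\sqrt{6 + l} + 8} = \frac{1}{8 + \sqrt{6 + l}}$)
$M{\left(213 \right)} + P{\left(-56 \right)} = \frac{1}{8 + \sqrt{6 + 213}} + \left(202 - 56\right) = \frac{1}{8 + \sqrt{219}} + 146 = 146 + \frac{1}{8 + \sqrt{219}}$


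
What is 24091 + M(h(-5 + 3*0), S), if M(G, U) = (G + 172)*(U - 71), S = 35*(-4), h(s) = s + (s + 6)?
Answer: -11357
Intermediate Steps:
h(s) = 6 + 2*s (h(s) = s + (6 + s) = 6 + 2*s)
S = -140
M(G, U) = (-71 + U)*(172 + G) (M(G, U) = (172 + G)*(-71 + U) = (-71 + U)*(172 + G))
24091 + M(h(-5 + 3*0), S) = 24091 + (-12212 - 71*(6 + 2*(-5 + 3*0)) + 172*(-140) + (6 + 2*(-5 + 3*0))*(-140)) = 24091 + (-12212 - 71*(6 + 2*(-5 + 0)) - 24080 + (6 + 2*(-5 + 0))*(-140)) = 24091 + (-12212 - 71*(6 + 2*(-5)) - 24080 + (6 + 2*(-5))*(-140)) = 24091 + (-12212 - 71*(6 - 10) - 24080 + (6 - 10)*(-140)) = 24091 + (-12212 - 71*(-4) - 24080 - 4*(-140)) = 24091 + (-12212 + 284 - 24080 + 560) = 24091 - 35448 = -11357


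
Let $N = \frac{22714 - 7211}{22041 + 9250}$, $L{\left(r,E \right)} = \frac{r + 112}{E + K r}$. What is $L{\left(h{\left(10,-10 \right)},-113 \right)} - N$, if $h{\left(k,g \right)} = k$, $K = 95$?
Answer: $- \frac{9158509}{26190567} \approx -0.34969$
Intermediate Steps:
$L{\left(r,E \right)} = \frac{112 + r}{E + 95 r}$ ($L{\left(r,E \right)} = \frac{r + 112}{E + 95 r} = \frac{112 + r}{E + 95 r}$)
$N = \frac{15503}{31291}$ ($N = \frac{22714 - 7211}{31291} = \left(22714 - 7211\right) \frac{1}{31291} = 15503 \cdot \frac{1}{31291} = \frac{15503}{31291} \approx 0.49545$)
$L{\left(h{\left(10,-10 \right)},-113 \right)} - N = \frac{112 + 10}{-113 + 95 \cdot 10} - \frac{15503}{31291} = \frac{1}{-113 + 950} \cdot 122 - \frac{15503}{31291} = \frac{1}{837} \cdot 122 - \frac{15503}{31291} = \frac{122}{837} - \frac{15503}{31291} = - \frac{9158509}{26190567}$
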